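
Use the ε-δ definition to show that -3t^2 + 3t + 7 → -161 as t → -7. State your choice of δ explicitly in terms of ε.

Fix ε > 0. We want δ > 0 such that 0 < |t + 7| < δ implies |(-3t^2 + 3t + 7) + 161| < ε.
(-3t^2 + 3t + 7) + 161 = -3t^2 + 3t + 168 = (t + 7)(-3t + 24).
So |(-3t^2 + 3t + 7) + 161| = |t + 7|·|-3t + 24|.
Assume first that |t + 7| < 1, so |t| < 8. Then |-3t + 24| ≤ 3·8 + 24 = 48.
Hence |(-3t^2 + 3t + 7) + 161| ≤ 48|t + 7| < ε provided |t + 7| < ε/48.
Take δ = min(1, ε/48). Then 0 < |t + 7| < δ gives both |t + 7| < 1 and |t + 7| < ε/48, so |(-3t^2 + 3t + 7) + 161| < ε.

δ = min(1, ε/48)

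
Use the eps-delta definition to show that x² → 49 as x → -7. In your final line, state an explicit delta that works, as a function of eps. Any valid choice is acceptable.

delta = min(1, eps/15)

Suppose eps > 0. We seek delta > 0 with 0 < |x + 7| < delta ⇒ |x² − 49| < eps.
Factor: x² − 49 = (x + 7)(x - 7), so |x² − 49| = |x + 7|·|x - 7|.
Restrict delta ≤ 1. Then |x + 7| < 1 gives |x| < 8, so by the triangle inequality |x - 7| ≤ 8 + 7 = 15.
Hence |x² − 49| ≤ 15|x + 7|, which is < eps once |x + 7| < eps/15.
Take delta = min(1, eps/15). If 0 < |x + 7| < delta then both bounds hold and |x² − 49| ≤ 15|x + 7| < 15·(eps/15) = eps.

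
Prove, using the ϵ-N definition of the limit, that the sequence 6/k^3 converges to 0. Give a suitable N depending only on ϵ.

Let ϵ > 0 be given. For k ≥ 1, |6/k^3 − 0| = 6/k^3.
6/k^3 < ϵ ⇔ k^3 > 6/ϵ ⇔ k > (6/ϵ)^{1/3}.
Take N = (6/ϵ)^{1/3}. Then k > N implies 6/k^3 < ϵ.

N = (6/ϵ)^{1/3}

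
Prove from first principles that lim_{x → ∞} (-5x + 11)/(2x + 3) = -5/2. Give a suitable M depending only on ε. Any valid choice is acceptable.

Fix ε > 0. We seek M > 0 such that x > M implies |(-5x + 11)/(2x + 3) + 5/2| < ε.
(-5x + 11)/(2x + 3) + 5/2 = (2(-5x + 11) − (-5)(2x + 3)) / (2(2x + 3)) = 37/(2(2x + 3)).
For x > 0 we have 2x + 3 > 2x, so |(-5x + 11)/(2x + 3) + 5/2| = 37/(2(2x + 3)) < 37/(2·2x) = (37/4)/x.
Thus |(-5x + 11)/(2x + 3) + 5/2| < ε whenever x > (37/4)/ε.
Take M = (37/4)/ε. If x > M then |(-5x + 11)/(2x + 3) + 5/2| < (37/4)/x < ε.

M = (37/4)/ε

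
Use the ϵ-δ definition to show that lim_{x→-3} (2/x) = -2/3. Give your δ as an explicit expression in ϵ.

δ = min(3/2, (9/4)ϵ)

Let ϵ > 0. We seek δ > 0 such that 0 < |x + 3| < δ implies |2/x + 2/3| < ϵ.
|2/x + 2/3| = 2·|-3 − x|/(3·|x|) = 2|x + 3|/(3|x|).
Require δ ≤ 3/2 so that |x| > 3 − 3/2 = 3/2, hence 3|x| > 9/2.
Then |2/x + 2/3| < 2|x + 3|/(9/2), which is < ϵ when |x + 3| < (9/4)ϵ.
Take δ = min(3/2, (9/4)ϵ). Then 0 < |x + 3| < δ gives both |x + 3| < 3/2 and |x + 3| < (9/4)ϵ, so |2/x + 2/3| < ϵ.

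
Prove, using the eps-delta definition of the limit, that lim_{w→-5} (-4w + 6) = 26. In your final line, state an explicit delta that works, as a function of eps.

delta = eps/4

Suppose eps > 0. We need delta > 0 so that 0 < |w + 5| < delta implies |(-4w + 6) − 26| < eps.
Since (-4w + 6) − 26 = -4(w + 5), we have |(-4w + 6) − 26| = 4|w + 5|.
So 4|w + 5| < eps exactly when |w + 5| < eps/4.
Take delta = eps/4. If 0 < |w + 5| < delta then |(-4w + 6) − 26| = 4|w + 5| < 4·(eps/4) = eps.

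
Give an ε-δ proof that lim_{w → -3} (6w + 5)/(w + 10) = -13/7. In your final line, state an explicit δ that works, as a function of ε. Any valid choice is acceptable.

Let ε > 0 be given. We want δ > 0 with 0 < |w + 3| < δ ⇒ |(6w + 5)/(w + 10) + 13/7| < ε.
Combining over a common denominator, (6w + 5)/(w + 10) + 13/7 = [(6w + 5)·7 − (-13)·(w + 10)] / [7·(w + 10)] = 55(w + 3) / (7(w + 10)).
So |(6w + 5)/(w + 10) + 13/7| = 55|w + 3| / (7·|w + 10|).
Require δ ≤ 7/2, so |w + 10| ≥ |7| − |w + 3| > 7 − 7/2 = 7/2.
Hence |(6w + 5)/(w + 10) + 13/7| < 55|w + 3|/(7·(7/2)) = (110/49)|w + 3|, which is < ε once |w + 3| < (49/110)ε.
Take δ = min(7/2, (49/110)ε). Then 0 < |w + 3| < δ forces both bounds, so |(6w + 5)/(w + 10) + 13/7| < ε.

δ = min(7/2, (49/110)ε)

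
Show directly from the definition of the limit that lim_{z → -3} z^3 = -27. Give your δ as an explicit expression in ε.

δ = min(2, ε/49)

Let ε > 0. We seek δ > 0 with 0 < |z + 3| < δ ⇒ |z^3 + 27| < ε.
Factor: z^3 + 27 = (z + 3)(z^2 - 3z + 9), so |z^3 + 27| = |z + 3|·|z^2 - 3z + 9|.
Restrict δ ≤ 2. Then |z + 3| < 2 gives |z| < 5, so by the triangle inequality |z^2 - 3z + 9| ≤ 5^2 + 3·5 + 9 = 49.
Hence |z^3 + 27| ≤ 49|z + 3|, which is < ε once |z + 3| < ε/49.
Take δ = min(2, ε/49). If 0 < |z + 3| < δ then both bounds hold and |z^3 + 27| ≤ 49|z + 3| < 49·(ε/49) = ε.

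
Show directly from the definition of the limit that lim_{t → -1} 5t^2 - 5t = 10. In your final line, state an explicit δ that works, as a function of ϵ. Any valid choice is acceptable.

δ = min(1, ϵ/20)

Let ϵ > 0 be given. We want δ > 0 such that 0 < |t + 1| < δ implies |(5t^2 - 5t) − 10| < ϵ.
(5t^2 - 5t) − 10 = 5t^2 - 5t - 10 = (t + 1)(5t - 10).
So |(5t^2 - 5t) − 10| = |t + 1|·|5t - 10|.
Assume first that |t + 1| < 1, so |t| < 2. Then |5t - 10| ≤ 5·2 + 10 = 20.
Hence |(5t^2 - 5t) − 10| ≤ 20|t + 1| < ϵ provided |t + 1| < ϵ/20.
Choosing δ = min(1, ϵ/20) ensures both conditions, hence |(5t^2 - 5t) − 10| < ϵ.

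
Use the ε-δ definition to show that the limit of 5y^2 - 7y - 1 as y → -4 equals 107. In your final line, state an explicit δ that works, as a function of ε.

Fix ε > 0. We want δ > 0 such that 0 < |y + 4| < δ implies |(5y^2 - 7y - 1) − 107| < ε.
(5y^2 - 7y - 1) − 107 = 5y^2 - 7y - 108 = (y + 4)(5y - 27).
So |(5y^2 - 7y - 1) − 107| = |y + 4|·|5y - 27|.
Require δ ≤ 1. Then |y + 4| < 1 gives |y| < 5, and by the triangle inequality |5y - 27| ≤ 5·5 + 27 = 52.
Hence |(5y^2 - 7y - 1) − 107| ≤ 52|y + 4| < ε provided |y + 4| < ε/52.
Take δ = min(1, ε/52). Then 0 < |y + 4| < δ gives both |y + 4| < 1 and |y + 4| < ε/52, so |(5y^2 - 7y - 1) − 107| < ε.

δ = min(1, ε/52)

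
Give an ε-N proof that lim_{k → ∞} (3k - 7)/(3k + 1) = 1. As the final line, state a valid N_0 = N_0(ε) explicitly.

Let ε > 0. For k ≥ 1, |(3k - 7)/(3k + 1) − 1| = |-24|/(3(3k + 1)) = 24/(3(3k + 1)).
Since 3k + 1 ≥ 3k for k ≥ 1, this is ≤ 24/(3·3k) = (8/3)/k.
So |(3k - 7)/(3k + 1) − 1| < ε whenever k > (8/3)/ε.
Take N_0 = (8/3)/ε. If k > N_0 then |(3k - 7)/(3k + 1) − 1| ≤ (8/3)/k < ε.

N_0 = (8/3)/ε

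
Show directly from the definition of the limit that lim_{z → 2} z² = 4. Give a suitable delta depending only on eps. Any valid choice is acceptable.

delta = min(1, eps/5)

Fix eps > 0. We seek delta > 0 with 0 < |z − 2| < delta ⇒ |z² − 4| < eps.
Factor: z² − 4 = (z − 2)(z + 2), so |z² − 4| = |z − 2|·|z + 2|.
Impose delta ≤ 1 so that |z| < 3; then |z + 2| ≤ 5.
Hence |z² − 4| ≤ 5|z − 2|, which is < eps once |z − 2| < eps/5.
Take delta = min(1, eps/5). If 0 < |z − 2| < delta then both bounds hold and |z² − 4| ≤ 5|z − 2| < 5·(eps/5) = eps.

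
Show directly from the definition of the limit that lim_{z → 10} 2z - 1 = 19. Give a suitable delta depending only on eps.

delta = eps/2

Let eps > 0 be given. We need delta > 0 so that 0 < |z − 10| < delta implies |(2z - 1) − 19| < eps.
Since (2z - 1) − 19 = 2(z − 10), we have |(2z - 1) − 19| = 2|z − 10|.
So 2|z − 10| < eps exactly when |z − 10| < eps/2.
Take delta = eps/2. If 0 < |z − 10| < delta then |(2z - 1) − 19| = 2|z − 10| < 2·(eps/2) = eps.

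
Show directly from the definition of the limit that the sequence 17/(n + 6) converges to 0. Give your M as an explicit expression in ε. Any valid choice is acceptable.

Let ε > 0 be given. For n ≥ 1, |17/(n + 6) − 0| = 17/(n + 6) ≤ 17/n.
We need 17/n < ε, i.e. n > 17/ε.
Take M = 17/ε. If n > M then |17/(n + 6)| ≤ 17/n < ε.

M = 17/ε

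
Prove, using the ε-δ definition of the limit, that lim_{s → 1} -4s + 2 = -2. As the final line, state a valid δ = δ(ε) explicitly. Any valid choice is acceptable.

Suppose ε > 0. We need δ > 0 so that 0 < |s − 1| < δ implies |(-4s + 2) + 2| < ε.
Since (-4s + 2) + 2 = -4(s − 1), we have |(-4s + 2) + 2| = 4|s − 1|.
Thus it suffices that |s − 1| < ε/4.
Take δ = ε/4. If 0 < |s − 1| < δ then |(-4s + 2) + 2| = 4|s − 1| < 4·(ε/4) = ε.

δ = ε/4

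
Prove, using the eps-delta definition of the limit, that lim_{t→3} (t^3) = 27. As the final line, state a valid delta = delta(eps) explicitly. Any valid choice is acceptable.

delta = min(1, eps/37)

Let eps > 0 be given. We seek delta > 0 with 0 < |t − 3| < delta ⇒ |t^3 − 27| < eps.
Factor: t^3 − 27 = (t − 3)(t^2 + 3t + 9), so |t^3 − 27| = |t − 3|·|t^2 + 3t + 9|.
Impose delta ≤ 1 so that |t| < 4; then |t^2 + 3t + 9| ≤ 37.
Hence |t^3 − 27| ≤ 37|t − 3|, which is < eps once |t − 3| < eps/37.
Take delta = min(1, eps/37). If 0 < |t − 3| < delta then both bounds hold and |t^3 − 27| ≤ 37|t − 3| < 37·(eps/37) = eps.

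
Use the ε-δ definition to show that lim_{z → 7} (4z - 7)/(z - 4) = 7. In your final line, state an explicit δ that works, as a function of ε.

Let ε > 0 be given. We want δ > 0 with 0 < |z − 7| < δ ⇒ |(4z - 7)/(z - 4) − 7| < ε.
Combining over a common denominator, (4z - 7)/(z - 4) − 7 = [(4z - 7)·3 − 21·(z - 4)] / [3·(z - 4)] = -9(z − 7) / (3(z - 4)).
So |(4z - 7)/(z - 4) − 7| = 9|z − 7| / (3·|z − 4|).
Require δ ≤ 3/2, so |z − 4| ≥ |3| − |z − 7| > 3 − 3/2 = 3/2.
Hence |(4z - 7)/(z - 4) − 7| < 9|z − 7|/(3·(3/2)) = 2|z − 7|, which is < ε once |z − 7| < (1/2)ε.
Take δ = min(3/2, (1/2)ε). Then 0 < |z − 7| < δ forces both bounds, so |(4z - 7)/(z - 4) − 7| < ε.

δ = min(3/2, (1/2)ε)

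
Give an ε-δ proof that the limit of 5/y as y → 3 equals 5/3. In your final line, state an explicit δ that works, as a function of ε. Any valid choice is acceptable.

Fix ε > 0. We seek δ > 0 such that 0 < |y − 3| < δ implies |5/y − (5/3)| < ε.
|5/y − (5/3)| = 5·|3 − y|/(3·|y|) = 5|y − 3|/(3|y|).
Restrict δ ≤ 3/2. Then |y − 3| < 3/2 gives |y| > 3/2, so 3|y| > 9/2.
Then |5/y − (5/3)| < 5|y − 3|/(9/2), which is < ε when |y − 3| < (9/10)ε.
Take δ = min(3/2, (9/10)ε). Then 0 < |y − 3| < δ gives both |y − 3| < 3/2 and |y − 3| < (9/10)ε, so |5/y − (5/3)| < ε.

δ = min(3/2, (9/10)ε)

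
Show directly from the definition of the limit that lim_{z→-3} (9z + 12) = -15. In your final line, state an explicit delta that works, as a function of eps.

Suppose eps > 0. We need delta > 0 so that 0 < |z + 3| < delta implies |(9z + 12) + 15| < eps.
|(9z + 12) + 15| = |9z + 27| = 9|z + 3|.
So 9|z + 3| < eps exactly when |z + 3| < eps/9.
Take delta = eps/9. If 0 < |z + 3| < delta then |(9z + 12) + 15| = 9|z + 3| < 9·(eps/9) = eps.

delta = eps/9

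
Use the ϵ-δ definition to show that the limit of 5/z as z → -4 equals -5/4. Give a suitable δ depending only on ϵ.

Fix ϵ > 0. We seek δ > 0 such that 0 < |z + 4| < δ implies |5/z + 5/4| < ϵ.
|5/z + 5/4| = 5·|-4 − z|/(4·|z|) = 5|z + 4|/(4|z|).
Restrict δ ≤ 2. Then |z + 4| < 2 gives |z| > 2, so 4|z| > 8.
Then |5/z + 5/4| < 5|z + 4|/8, which is < ϵ when |z + 4| < (8/5)ϵ.
Take δ = min(2, (8/5)ϵ). Then 0 < |z + 4| < δ gives both |z + 4| < 2 and |z + 4| < (8/5)ϵ, so |5/z + 5/4| < ϵ.

δ = min(2, (8/5)ϵ)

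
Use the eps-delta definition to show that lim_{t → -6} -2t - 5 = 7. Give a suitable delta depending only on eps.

delta = eps/2

Suppose eps > 0. We need delta > 0 so that 0 < |t + 6| < delta implies |(-2t - 5) − 7| < eps.
|(-2t - 5) − 7| = |-2t - 12| = 2|t + 6|.
So 2|t + 6| < eps exactly when |t + 6| < eps/2.
Take delta = eps/2. If 0 < |t + 6| < delta then |(-2t - 5) − 7| = 2|t + 6| < 2·(eps/2) = eps.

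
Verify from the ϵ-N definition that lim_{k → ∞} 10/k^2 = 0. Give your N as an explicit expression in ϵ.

N = (10/ϵ)^{1/2}

Suppose ϵ > 0. For k ≥ 1, |10/k^2 − 0| = 10/k^2.
10/k^2 < ϵ ⇔ k^2 > 10/ϵ ⇔ k > (10/ϵ)^{1/2}.
Take N = (10/ϵ)^{1/2}. Then k > N implies 10/k^2 < ϵ.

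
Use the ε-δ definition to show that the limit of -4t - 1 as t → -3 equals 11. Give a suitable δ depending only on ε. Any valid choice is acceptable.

Let ε > 0 be given. We need δ > 0 so that 0 < |t + 3| < δ implies |(-4t - 1) − 11| < ε.
|(-4t - 1) − 11| = |-4t - 12| = 4|t + 3|.
Thus it suffices that |t + 3| < ε/4.
Choosing δ = ε/4 gives |(-4t - 1) − 11| = 4|t + 3| < ε whenever |t + 3| < δ.

δ = ε/4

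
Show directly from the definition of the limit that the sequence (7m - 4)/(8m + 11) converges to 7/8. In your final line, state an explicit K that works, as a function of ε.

K = (109/64)/ε

Suppose ε > 0. For m ≥ 1, |(7m - 4)/(8m + 11) − (7/8)| = |-109|/(8(8m + 11)) = 109/(8(8m + 11)).
Since 8m + 11 ≥ 8m for m ≥ 1, this is ≤ 109/(8·8m) = (109/64)/m.
So |(7m - 4)/(8m + 11) − (7/8)| < ε whenever m > (109/64)/ε.
Take K = (109/64)/ε. If m > K then |(7m - 4)/(8m + 11) − (7/8)| ≤ (109/64)/m < ε.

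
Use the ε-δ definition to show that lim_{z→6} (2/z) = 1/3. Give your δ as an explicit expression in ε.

δ = min(3, 9ε)

Fix ε > 0. We seek δ > 0 such that 0 < |z − 6| < δ implies |2/z − (1/3)| < ε.
|2/z − (1/3)| = 2·|6 − z|/(6·|z|) = 2|z − 6|/(6|z|).
Require δ ≤ 3 so that |z| > 6 − 3 = 3, hence 6|z| > 18.
Then |2/z − (1/3)| < 2|z − 6|/18, which is < ε when |z − 6| < 9ε.
Take δ = min(3, 9ε). Then 0 < |z − 6| < δ gives both |z − 6| < 3 and |z − 6| < 9ε, so |2/z − (1/3)| < ε.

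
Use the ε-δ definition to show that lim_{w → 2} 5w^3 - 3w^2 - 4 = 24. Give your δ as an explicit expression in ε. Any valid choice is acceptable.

Suppose ε > 0. We want δ > 0 such that 0 < |w − 2| < δ implies |(5w^3 - 3w^2 - 4) − 24| < ε.
(5w^3 - 3w^2 - 4) − 24 = 5w^3 - 3w^2 - 28 = (w − 2)(5w^2 + 7w + 14).
So |(5w^3 - 3w^2 - 4) − 24| = |w − 2|·|5w^2 + 7w + 14|.
Require δ ≤ 2. Then |w − 2| < 2 gives |w| < 4, and by the triangle inequality |5w^2 + 7w + 14| ≤ 5·4^2 + 7·4 + 14 = 122.
Hence |(5w^3 - 3w^2 - 4) − 24| ≤ 122|w − 2| < ε provided |w − 2| < ε/122.
Choosing δ = min(2, ε/122) ensures both conditions, hence |(5w^3 - 3w^2 - 4) − 24| < ε.

δ = min(2, ε/122)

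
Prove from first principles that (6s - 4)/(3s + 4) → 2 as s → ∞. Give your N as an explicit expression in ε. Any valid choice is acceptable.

N = 4/ε

Let ε > 0. We seek N > 0 such that s > N implies |(6s - 4)/(3s + 4) − 2| < ε.
(6s - 4)/(3s + 4) − 2 = (3(6s - 4) − 6(3s + 4)) / (3(3s + 4)) = -36/(3(3s + 4)).
For s > 0 we have 3s + 4 > 3s, so |(6s - 4)/(3s + 4) − 2| = 36/(3(3s + 4)) < 36/(3·3s) = 4/s.
Thus |(6s - 4)/(3s + 4) − 2| < ε whenever s > 4/ε.
Take N = 4/ε. If s > N then |(6s - 4)/(3s + 4) − 2| < 4/s < ε.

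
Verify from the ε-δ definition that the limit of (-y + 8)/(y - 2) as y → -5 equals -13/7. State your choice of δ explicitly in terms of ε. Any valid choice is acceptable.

δ = min(7/2, (49/12)ε)

Let ε > 0 be given. We want δ > 0 with 0 < |y + 5| < δ ⇒ |(-y + 8)/(y - 2) + 13/7| < ε.
Combining over a common denominator, (-y + 8)/(y - 2) + 13/7 = [(-y + 8)·(-7) − 13·(y - 2)] / [(-7)·(y - 2)] = -6(y + 5) / ((-7)(y - 2)).
So |(-y + 8)/(y - 2) + 13/7| = 6|y + 5| / (7·|y − 2|).
Restrict δ ≤ 7/2. Then |y + 5| < 7/2 gives |y − 2| = |(y + 5) + (-7)| ≥ 7 − 7/2 = 7/2.
Hence |(-y + 8)/(y - 2) + 13/7| < 6|y + 5|/(7·(7/2)) = (12/49)|y + 5|, which is < ε once |y + 5| < (49/12)ε.
Take δ = min(7/2, (49/12)ε). Then 0 < |y + 5| < δ forces both bounds, so |(-y + 8)/(y - 2) + 13/7| < ε.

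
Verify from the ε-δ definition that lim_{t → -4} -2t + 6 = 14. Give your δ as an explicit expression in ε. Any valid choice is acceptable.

Fix ε > 0. We need δ > 0 so that 0 < |t + 4| < δ implies |(-2t + 6) − 14| < ε.
Since (-2t + 6) − 14 = -2(t + 4), we have |(-2t + 6) − 14| = 2|t + 4|.
So 2|t + 4| < ε exactly when |t + 4| < ε/2.
Choosing δ = ε/2 gives |(-2t + 6) − 14| = 2|t + 4| < ε whenever |t + 4| < δ.

δ = ε/2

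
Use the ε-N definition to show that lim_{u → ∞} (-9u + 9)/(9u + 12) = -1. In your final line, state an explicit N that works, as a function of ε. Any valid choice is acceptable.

Let ε > 0. We seek N > 0 such that u > N implies |(-9u + 9)/(9u + 12) + 1| < ε.
(-9u + 9)/(9u + 12) + 1 = (9(-9u + 9) − (-9)(9u + 12)) / (9(9u + 12)) = 189/(9(9u + 12)).
For u > 0 we have 9u + 12 > 9u, so |(-9u + 9)/(9u + 12) + 1| = 189/(9(9u + 12)) < 189/(9·9u) = (7/3)/u.
Thus |(-9u + 9)/(9u + 12) + 1| < ε whenever u > (7/3)/ε.
Take N = (7/3)/ε. If u > N then |(-9u + 9)/(9u + 12) + 1| < (7/3)/u < ε.

N = (7/3)/ε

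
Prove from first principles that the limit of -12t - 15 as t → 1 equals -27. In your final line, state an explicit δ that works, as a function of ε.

Let ε > 0 be given. We need δ > 0 so that 0 < |t − 1| < δ implies |(-12t - 15) + 27| < ε.
|(-12t - 15) + 27| = |-12t + 12| = 12|t − 1|.
So 12|t − 1| < ε exactly when |t − 1| < ε/12.
Choosing δ = ε/12 gives |(-12t - 15) + 27| = 12|t − 1| < ε whenever |t − 1| < δ.

δ = ε/12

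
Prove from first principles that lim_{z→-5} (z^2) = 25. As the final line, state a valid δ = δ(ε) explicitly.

Suppose ε > 0. We seek δ > 0 with 0 < |z + 5| < δ ⇒ |z^2 − 25| < ε.
Factor: z^2 − 25 = (z + 5)(z - 5), so |z^2 − 25| = |z + 5|·|z - 5|.
Restrict δ ≤ 2. Then |z + 5| < 2 gives |z| < 7, so by the triangle inequality |z - 5| ≤ 7 + 5 = 12.
Hence |z^2 − 25| ≤ 12|z + 5|, which is < ε once |z + 5| < ε/12.
Take δ = min(2, ε/12). If 0 < |z + 5| < δ then both bounds hold and |z^2 − 25| ≤ 12|z + 5| < 12·(ε/12) = ε.

δ = min(2, ε/12)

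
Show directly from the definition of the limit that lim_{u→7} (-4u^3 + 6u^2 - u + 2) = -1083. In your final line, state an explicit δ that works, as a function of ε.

Let ε > 0 be given. We want δ > 0 such that 0 < |u − 7| < δ implies |(-4u^3 + 6u^2 - u + 2) + 1083| < ε.
(-4u^3 + 6u^2 - u + 2) + 1083 = -4u^3 + 6u^2 - u + 1085 = (u − 7)(-4u^2 - 22u - 155).
So |(-4u^3 + 6u^2 - u + 2) + 1083| = |u − 7|·|-4u^2 - 22u - 155|.
Require δ ≤ 1. Then |u − 7| < 1 gives |u| < 8, and by the triangle inequality |-4u^2 - 22u - 155| ≤ 4·8^2 + 22·8 + 155 = 587.
Hence |(-4u^3 + 6u^2 - u + 2) + 1083| ≤ 587|u − 7| < ε provided |u − 7| < ε/587.
Choosing δ = min(1, ε/587) ensures both conditions, hence |(-4u^3 + 6u^2 - u + 2) + 1083| < ε.

δ = min(1, ε/587)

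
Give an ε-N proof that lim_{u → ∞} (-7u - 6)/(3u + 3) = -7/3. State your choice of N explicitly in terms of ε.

Fix ε > 0. We seek N > 0 such that u > N implies |(-7u - 6)/(3u + 3) + 7/3| < ε.
(-7u - 6)/(3u + 3) + 7/3 = (3(-7u - 6) − (-7)(3u + 3)) / (3(3u + 3)) = 3/(3(3u + 3)).
For u > 0 we have 3u + 3 > 3u, so |(-7u - 6)/(3u + 3) + 7/3| = 3/(3(3u + 3)) < 3/(3·3u) = (1/3)/u.
Thus |(-7u - 6)/(3u + 3) + 7/3| < ε whenever u > (1/3)/ε.
Take N = (1/3)/ε. If u > N then |(-7u - 6)/(3u + 3) + 7/3| < (1/3)/u < ε.

N = (1/3)/ε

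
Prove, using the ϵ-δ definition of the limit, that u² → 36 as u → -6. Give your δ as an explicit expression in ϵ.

Suppose ϵ > 0. We seek δ > 0 with 0 < |u + 6| < δ ⇒ |u² − 36| < ϵ.
Factor: u² − 36 = (u + 6)(u - 6), so |u² − 36| = |u + 6|·|u - 6|.
Restrict δ ≤ 1. Then |u + 6| < 1 gives |u| < 7, so by the triangle inequality |u - 6| ≤ 7 + 6 = 13.
Hence |u² − 36| ≤ 13|u + 6|, which is < ϵ once |u + 6| < ϵ/13.
Take δ = min(1, ϵ/13). If 0 < |u + 6| < δ then both bounds hold and |u² − 36| ≤ 13|u + 6| < 13·(ϵ/13) = ϵ.

δ = min(1, ϵ/13)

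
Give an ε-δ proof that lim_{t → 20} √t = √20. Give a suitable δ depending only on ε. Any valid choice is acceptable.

Suppose ε > 0. We want δ > 0 such that 0 < |t − 20| < δ implies |√t − √20| < ε.
Multiplying by the conjugate, |√t − √20| = |t − 20|/(√t + √20).
Restrict δ ≤ 20 so that |t − 20| < 20 forces t > 0, and then √t + √20 > √20.
Hence |√t − √20| < |t − 20|/√20, which is < ε once |t − 20| < √20·ε.
Take δ = min(20, √20·ε). If 0 < |t − 20| < δ then t > 0 and |√t − √20| < |t − 20|/√20 < ε.

δ = min(20, √20·ε)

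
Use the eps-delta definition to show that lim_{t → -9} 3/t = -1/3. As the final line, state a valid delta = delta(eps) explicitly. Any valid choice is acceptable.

delta = min(9/2, (27/2)eps)

Suppose eps > 0. We seek delta > 0 such that 0 < |t + 9| < delta implies |3/t + 1/3| < eps.
|3/t + 1/3| = 3·|-9 − t|/(9·|t|) = 3|t + 9|/(9|t|).
Require delta ≤ 9/2 so that |t| > 9 − 9/2 = 9/2, hence 9|t| > 81/2.
Then |3/t + 1/3| < 3|t + 9|/(81/2), which is < eps when |t + 9| < (27/2)eps.
Take delta = min(9/2, (27/2)eps). Then 0 < |t + 9| < delta gives both |t + 9| < 9/2 and |t + 9| < (27/2)eps, so |3/t + 1/3| < eps.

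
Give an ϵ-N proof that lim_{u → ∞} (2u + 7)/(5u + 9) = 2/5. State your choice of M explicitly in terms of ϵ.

Suppose ϵ > 0. We seek M > 0 such that u > M implies |(2u + 7)/(5u + 9) − (2/5)| < ϵ.
(2u + 7)/(5u + 9) − (2/5) = (5(2u + 7) − 2(5u + 9)) / (5(5u + 9)) = 17/(5(5u + 9)).
For u > 0 we have 5u + 9 > 5u, so |(2u + 7)/(5u + 9) − (2/5)| = 17/(5(5u + 9)) < 17/(5·5u) = (17/25)/u.
Thus |(2u + 7)/(5u + 9) − (2/5)| < ϵ whenever u > (17/25)/ϵ.
Take M = (17/25)/ϵ. If u > M then |(2u + 7)/(5u + 9) − (2/5)| < (17/25)/u < ϵ.

M = (17/25)/ϵ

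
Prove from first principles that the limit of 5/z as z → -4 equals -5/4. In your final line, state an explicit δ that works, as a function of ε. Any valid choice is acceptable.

δ = min(2, (8/5)ε)

Let ε > 0. We seek δ > 0 such that 0 < |z + 4| < δ implies |5/z + 5/4| < ε.
|5/z + 5/4| = 5·|-4 − z|/(4·|z|) = 5|z + 4|/(4|z|).
Restrict δ ≤ 2. Then |z + 4| < 2 gives |z| > 2, so 4|z| > 8.
Then |5/z + 5/4| < 5|z + 4|/8, which is < ε when |z + 4| < (8/5)ε.
Take δ = min(2, (8/5)ε). Then 0 < |z + 4| < δ gives both |z + 4| < 2 and |z + 4| < (8/5)ε, so |5/z + 5/4| < ε.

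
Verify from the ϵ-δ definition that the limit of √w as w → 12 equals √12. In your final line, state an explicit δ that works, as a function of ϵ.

δ = min(12, √12·ϵ)

Fix ϵ > 0. We want δ > 0 such that 0 < |w − 12| < δ implies |√w − √12| < ϵ.
Multiplying by the conjugate, |√w − √12| = |w − 12|/(√w + √12).
Restrict δ ≤ 12 so that |w − 12| < 12 forces w > 0, and then √w + √12 > √12.
Hence |√w − √12| < |w − 12|/√12, which is < ϵ once |w − 12| < √12·ϵ.
Take δ = min(12, √12·ϵ). If 0 < |w − 12| < δ then w > 0 and |√w − √12| < |w − 12|/√12 < ϵ.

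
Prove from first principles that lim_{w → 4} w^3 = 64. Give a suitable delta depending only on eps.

delta = min(1, eps/61)

Suppose eps > 0. We seek delta > 0 with 0 < |w − 4| < delta ⇒ |w^3 − 64| < eps.
Factor: w^3 − 64 = (w − 4)(w^2 + 4w + 16), so |w^3 − 64| = |w − 4|·|w^2 + 4w + 16|.
Impose delta ≤ 1 so that |w| < 5; then |w^2 + 4w + 16| ≤ 61.
Hence |w^3 − 64| ≤ 61|w − 4|, which is < eps once |w − 4| < eps/61.
Take delta = min(1, eps/61). If 0 < |w − 4| < delta then both bounds hold and |w^3 − 64| ≤ 61|w − 4| < 61·(eps/61) = eps.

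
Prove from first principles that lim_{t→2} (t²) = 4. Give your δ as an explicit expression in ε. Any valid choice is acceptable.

Suppose ε > 0. We seek δ > 0 with 0 < |t − 2| < δ ⇒ |t² − 4| < ε.
Factor: t² − 4 = (t − 2)(t + 2), so |t² − 4| = |t − 2|·|t + 2|.
Impose δ ≤ 1 so that |t| < 3; then |t + 2| ≤ 5.
Hence |t² − 4| ≤ 5|t − 2|, which is < ε once |t − 2| < ε/5.
Take δ = min(1, ε/5). If 0 < |t − 2| < δ then both bounds hold and |t² − 4| ≤ 5|t − 2| < 5·(ε/5) = ε.

δ = min(1, ε/5)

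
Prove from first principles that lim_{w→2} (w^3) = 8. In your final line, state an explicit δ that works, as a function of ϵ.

Let ϵ > 0. We seek δ > 0 with 0 < |w − 2| < δ ⇒ |w^3 − 8| < ϵ.
Factor: w^3 − 8 = (w − 2)(w^2 + 2w + 4), so |w^3 − 8| = |w − 2|·|w^2 + 2w + 4|.
Restrict δ ≤ 1. Then |w − 2| < 1 gives |w| < 3, so by the triangle inequality |w^2 + 2w + 4| ≤ 3^2 + 2·3 + 4 = 19.
Hence |w^3 − 8| ≤ 19|w − 2|, which is < ϵ once |w − 2| < ϵ/19.
Take δ = min(1, ϵ/19). If 0 < |w − 2| < δ then both bounds hold and |w^3 − 8| ≤ 19|w − 2| < 19·(ϵ/19) = ϵ.

δ = min(1, ϵ/19)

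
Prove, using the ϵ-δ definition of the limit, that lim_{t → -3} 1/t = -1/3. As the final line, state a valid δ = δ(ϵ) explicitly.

δ = min(3/2, (9/2)ϵ)

Let ϵ > 0. We seek δ > 0 such that 0 < |t + 3| < δ implies |1/t + 1/3| < ϵ.
|1/t + 1/3| = |-3 − t|/(3·|t|) = |t + 3|/(3|t|).
Restrict δ ≤ 3/2. Then |t + 3| < 3/2 gives |t| > 3/2, so 3|t| > 9/2.
Then |1/t + 1/3| < |t + 3|/(9/2), which is < ϵ when |t + 3| < (9/2)ϵ.
Take δ = min(3/2, (9/2)ϵ). Then 0 < |t + 3| < δ gives both |t + 3| < 3/2 and |t + 3| < (9/2)ϵ, so |1/t + 1/3| < ϵ.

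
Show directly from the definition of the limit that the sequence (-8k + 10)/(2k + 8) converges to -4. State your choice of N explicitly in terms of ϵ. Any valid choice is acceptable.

Let ϵ > 0. For k ≥ 1, |(-8k + 10)/(2k + 8) + 4| = |84|/(2(2k + 8)) = 84/(2(2k + 8)).
Since 2k + 8 ≥ 2k for k ≥ 1, this is ≤ 84/(2·2k) = 21/k.
So |(-8k + 10)/(2k + 8) + 4| < ϵ whenever k > 21/ϵ.
Take N = 21/ϵ. If k > N then |(-8k + 10)/(2k + 8) + 4| ≤ 21/k < ϵ.

N = 21/ϵ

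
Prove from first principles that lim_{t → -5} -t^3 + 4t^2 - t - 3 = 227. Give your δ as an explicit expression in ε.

δ = min(1, ε/136)

Fix ε > 0. We want δ > 0 such that 0 < |t + 5| < δ implies |(-t^3 + 4t^2 - t - 3) − 227| < ε.
(-t^3 + 4t^2 - t - 3) − 227 = -t^3 + 4t^2 - t - 230 = (t + 5)(-t^2 + 9t - 46).
So |(-t^3 + 4t^2 - t - 3) − 227| = |t + 5|·|-t^2 + 9t - 46|.
Assume first that |t + 5| < 1, so |t| < 6. Then |-t^2 + 9t - 46| ≤ 6^2 + 9·6 + 46 = 136.
Hence |(-t^3 + 4t^2 - t - 3) − 227| ≤ 136|t + 5| < ε provided |t + 5| < ε/136.
Choosing δ = min(1, ε/136) ensures both conditions, hence |(-t^3 + 4t^2 - t - 3) − 227| < ε.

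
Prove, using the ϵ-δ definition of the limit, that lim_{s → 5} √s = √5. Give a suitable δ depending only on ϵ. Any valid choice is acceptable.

Fix ϵ > 0. We want δ > 0 such that 0 < |s − 5| < δ implies |√s − √5| < ϵ.
Multiplying by the conjugate, |√s − √5| = |s − 5|/(√s + √5).
Restrict δ ≤ 5 so that |s − 5| < 5 forces s > 0, and then √s + √5 > √5.
Hence |√s − √5| < |s − 5|/√5, which is < ϵ once |s − 5| < √5·ϵ.
Take δ = min(5, √5·ϵ). If 0 < |s − 5| < δ then s > 0 and |√s − √5| < |s − 5|/√5 < ϵ.

δ = min(5, √5·ϵ)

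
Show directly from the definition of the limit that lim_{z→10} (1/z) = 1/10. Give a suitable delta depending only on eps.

delta = min(5, 50eps)

Let eps > 0 be given. We seek delta > 0 such that 0 < |z − 10| < delta implies |1/z − (1/10)| < eps.
|1/z − (1/10)| = |10 − z|/(10·|z|) = |z − 10|/(10|z|).
Require delta ≤ 5 so that |z| > 10 − 5 = 5, hence 10|z| > 50.
Then |1/z − (1/10)| < |z − 10|/50, which is < eps when |z − 10| < 50eps.
Take delta = min(5, 50eps). Then 0 < |z − 10| < delta gives both |z − 10| < 5 and |z − 10| < 50eps, so |1/z − (1/10)| < eps.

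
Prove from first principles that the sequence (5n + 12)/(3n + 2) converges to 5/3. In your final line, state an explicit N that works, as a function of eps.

Let eps > 0 be given. For n ≥ 1, |(5n + 12)/(3n + 2) − (5/3)| = |26|/(3(3n + 2)) = 26/(3(3n + 2)).
Since 3n + 2 ≥ 3n for n ≥ 1, this is ≤ 26/(3·3n) = (26/9)/n.
So |(5n + 12)/(3n + 2) − (5/3)| < eps whenever n > (26/9)/eps.
Take N = (26/9)/eps. If n > N then |(5n + 12)/(3n + 2) − (5/3)| ≤ (26/9)/n < eps.

N = (26/9)/eps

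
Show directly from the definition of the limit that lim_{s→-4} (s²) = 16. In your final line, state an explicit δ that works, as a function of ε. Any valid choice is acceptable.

δ = min(1, ε/9)

Let ε > 0. We seek δ > 0 with 0 < |s + 4| < δ ⇒ |s² − 16| < ε.
Factor: s² − 16 = (s + 4)(s - 4), so |s² − 16| = |s + 4|·|s - 4|.
Restrict δ ≤ 1. Then |s + 4| < 1 gives |s| < 5, so by the triangle inequality |s - 4| ≤ 5 + 4 = 9.
Hence |s² − 16| ≤ 9|s + 4|, which is < ε once |s + 4| < ε/9.
Take δ = min(1, ε/9). If 0 < |s + 4| < δ then both bounds hold and |s² − 16| ≤ 9|s + 4| < 9·(ε/9) = ε.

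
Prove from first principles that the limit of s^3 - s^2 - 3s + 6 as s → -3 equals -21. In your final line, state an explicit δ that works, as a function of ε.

Fix ε > 0. We want δ > 0 such that 0 < |s + 3| < δ implies |(s^3 - s^2 - 3s + 6) + 21| < ε.
(s^3 - s^2 - 3s + 6) + 21 = s^3 - s^2 - 3s + 27 = (s + 3)(s^2 - 4s + 9).
So |(s^3 - s^2 - 3s + 6) + 21| = |s + 3|·|s^2 - 4s + 9|.
Assume first that |s + 3| < 2, so |s| < 5. Then |s^2 - 4s + 9| ≤ 5^2 + 4·5 + 9 = 54.
Hence |(s^3 - s^2 - 3s + 6) + 21| ≤ 54|s + 3| < ε provided |s + 3| < ε/54.
Choosing δ = min(2, ε/54) ensures both conditions, hence |(s^3 - s^2 - 3s + 6) + 21| < ε.

δ = min(2, ε/54)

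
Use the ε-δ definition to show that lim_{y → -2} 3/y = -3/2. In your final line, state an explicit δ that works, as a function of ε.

δ = min(1, (2/3)ε)

Fix ε > 0. We seek δ > 0 such that 0 < |y + 2| < δ implies |3/y + 3/2| < ε.
|3/y + 3/2| = 3·|-2 − y|/(2·|y|) = 3|y + 2|/(2|y|).
Require δ ≤ 1 so that |y| > 2 − 1 = 1, hence 2|y| > 2.
Then |3/y + 3/2| < 3|y + 2|/2, which is < ε when |y + 2| < (2/3)ε.
Take δ = min(1, (2/3)ε). Then 0 < |y + 2| < δ gives both |y + 2| < 1 and |y + 2| < (2/3)ε, so |3/y + 3/2| < ε.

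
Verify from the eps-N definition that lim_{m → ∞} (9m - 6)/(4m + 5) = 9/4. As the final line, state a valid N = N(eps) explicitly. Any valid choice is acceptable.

N = (69/16)/eps

Let eps > 0 be given. For m ≥ 1, |(9m - 6)/(4m + 5) − (9/4)| = |-69|/(4(4m + 5)) = 69/(4(4m + 5)).
Since 4m + 5 ≥ 4m for m ≥ 1, this is ≤ 69/(4·4m) = (69/16)/m.
So |(9m - 6)/(4m + 5) − (9/4)| < eps whenever m > (69/16)/eps.
Take N = (69/16)/eps. If m > N then |(9m - 6)/(4m + 5) − (9/4)| ≤ (69/16)/m < eps.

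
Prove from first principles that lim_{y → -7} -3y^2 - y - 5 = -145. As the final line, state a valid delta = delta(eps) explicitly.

Fix eps > 0. We want delta > 0 such that 0 < |y + 7| < delta implies |(-3y^2 - y - 5) + 145| < eps.
(-3y^2 - y - 5) + 145 = -3y^2 - y + 140 = (y + 7)(-3y + 20).
So |(-3y^2 - y - 5) + 145| = |y + 7|·|-3y + 20|.
Require delta ≤ 2. Then |y + 7| < 2 gives |y| < 9, and by the triangle inequality |-3y + 20| ≤ 3·9 + 20 = 47.
Hence |(-3y^2 - y - 5) + 145| ≤ 47|y + 7| < eps provided |y + 7| < eps/47.
Take delta = min(2, eps/47). Then 0 < |y + 7| < delta gives both |y + 7| < 2 and |y + 7| < eps/47, so |(-3y^2 - y - 5) + 145| < eps.

delta = min(2, eps/47)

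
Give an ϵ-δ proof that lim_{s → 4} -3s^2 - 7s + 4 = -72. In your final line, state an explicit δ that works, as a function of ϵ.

δ = min(2, ϵ/37)

Let ϵ > 0. We want δ > 0 such that 0 < |s − 4| < δ implies |(-3s^2 - 7s + 4) + 72| < ϵ.
(-3s^2 - 7s + 4) + 72 = -3s^2 - 7s + 76 = (s − 4)(-3s - 19).
So |(-3s^2 - 7s + 4) + 72| = |s − 4|·|-3s - 19|.
Require δ ≤ 2. Then |s − 4| < 2 gives |s| < 6, and by the triangle inequality |-3s - 19| ≤ 3·6 + 19 = 37.
Hence |(-3s^2 - 7s + 4) + 72| ≤ 37|s − 4| < ϵ provided |s − 4| < ϵ/37.
Take δ = min(2, ϵ/37). Then 0 < |s − 4| < δ gives both |s − 4| < 2 and |s − 4| < ϵ/37, so |(-3s^2 - 7s + 4) + 72| < ϵ.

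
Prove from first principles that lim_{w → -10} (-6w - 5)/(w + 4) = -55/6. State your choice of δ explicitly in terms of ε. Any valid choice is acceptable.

Fix ε > 0. We want δ > 0 with 0 < |w + 10| < δ ⇒ |(-6w - 5)/(w + 4) + 55/6| < ε.
Combining over a common denominator, (-6w - 5)/(w + 4) + 55/6 = [(-6w - 5)·(-6) − 55·(w + 4)] / [(-6)·(w + 4)] = -19(w + 10) / ((-6)(w + 4)).
So |(-6w - 5)/(w + 4) + 55/6| = 19|w + 10| / (6·|w + 4|).
Require δ ≤ 3, so |w + 4| ≥ |-6| − |w + 10| > 6 − 3 = 3.
Hence |(-6w - 5)/(w + 4) + 55/6| < 19|w + 10|/(6·3) = (19/18)|w + 10|, which is < ε once |w + 10| < (18/19)ε.
Take δ = min(3, (18/19)ε). Then 0 < |w + 10| < δ forces both bounds, so |(-6w - 5)/(w + 4) + 55/6| < ε.

δ = min(3, (18/19)ε)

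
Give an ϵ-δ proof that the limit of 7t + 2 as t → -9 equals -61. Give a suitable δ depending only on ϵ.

δ = ϵ/7

Fix ϵ > 0. We need δ > 0 so that 0 < |t + 9| < δ implies |(7t + 2) + 61| < ϵ.
Since (7t + 2) + 61 = 7(t + 9), we have |(7t + 2) + 61| = 7|t + 9|.
Thus it suffices that |t + 9| < ϵ/7.
Choosing δ = ϵ/7 gives |(7t + 2) + 61| = 7|t + 9| < ϵ whenever |t + 9| < δ.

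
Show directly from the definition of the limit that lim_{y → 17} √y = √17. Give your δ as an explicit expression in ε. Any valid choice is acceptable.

Suppose ε > 0. We want δ > 0 such that 0 < |y − 17| < δ implies |√y − √17| < ε.
Multiplying by the conjugate, |√y − √17| = |y − 17|/(√y + √17).
Restrict δ ≤ 17 so that |y − 17| < 17 forces y > 0, and then √y + √17 > √17.
Hence |√y − √17| < |y − 17|/√17, which is < ε once |y − 17| < √17·ε.
Take δ = min(17, √17·ε). If 0 < |y − 17| < δ then y > 0 and |√y − √17| < |y − 17|/√17 < ε.

δ = min(17, √17·ε)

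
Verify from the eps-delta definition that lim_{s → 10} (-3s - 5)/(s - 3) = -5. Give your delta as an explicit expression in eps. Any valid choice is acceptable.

delta = min(7/2, (7/4)eps)

Fix eps > 0. We want delta > 0 with 0 < |s − 10| < delta ⇒ |(-3s - 5)/(s - 3) + 5| < eps.
Combining over a common denominator, (-3s - 5)/(s - 3) + 5 = [(-3s - 5)·7 − (-35)·(s - 3)] / [7·(s - 3)] = 14(s − 10) / (7(s - 3)).
So |(-3s - 5)/(s - 3) + 5| = 14|s − 10| / (7·|s − 3|).
Restrict delta ≤ 7/2. Then |s − 10| < 7/2 gives |s − 3| = |(s − 10) + 7| ≥ 7 − 7/2 = 7/2.
Hence |(-3s - 5)/(s - 3) + 5| < 14|s − 10|/(7·(7/2)) = (4/7)|s − 10|, which is < eps once |s − 10| < (7/4)eps.
Take delta = min(7/2, (7/4)eps). Then 0 < |s − 10| < delta forces both bounds, so |(-3s - 5)/(s - 3) + 5| < eps.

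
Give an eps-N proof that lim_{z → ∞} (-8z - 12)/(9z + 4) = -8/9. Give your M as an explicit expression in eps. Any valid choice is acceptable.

Fix eps > 0. We seek M > 0 such that z > M implies |(-8z - 12)/(9z + 4) + 8/9| < eps.
(-8z - 12)/(9z + 4) + 8/9 = (9(-8z - 12) − (-8)(9z + 4)) / (9(9z + 4)) = -76/(9(9z + 4)).
For z > 0 we have 9z + 4 > 9z, so |(-8z - 12)/(9z + 4) + 8/9| = 76/(9(9z + 4)) < 76/(9·9z) = (76/81)/z.
Thus |(-8z - 12)/(9z + 4) + 8/9| < eps whenever z > (76/81)/eps.
Take M = (76/81)/eps. If z > M then |(-8z - 12)/(9z + 4) + 8/9| < (76/81)/z < eps.

M = (76/81)/eps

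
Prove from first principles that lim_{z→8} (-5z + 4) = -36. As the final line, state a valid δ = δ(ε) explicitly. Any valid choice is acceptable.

δ = ε/5

Let ε > 0 be given. We need δ > 0 so that 0 < |z − 8| < δ implies |(-5z + 4) + 36| < ε.
Since (-5z + 4) + 36 = -5(z − 8), we have |(-5z + 4) + 36| = 5|z − 8|.
So 5|z − 8| < ε exactly when |z − 8| < ε/5.
Choosing δ = ε/5 gives |(-5z + 4) + 36| = 5|z − 8| < ε whenever |z − 8| < δ.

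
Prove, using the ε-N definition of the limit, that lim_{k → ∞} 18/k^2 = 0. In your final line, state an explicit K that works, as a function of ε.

Let ε > 0 be given. For k ≥ 1, |18/k^2 − 0| = 18/k^2.
18/k^2 < ε ⇔ k^2 > 18/ε ⇔ k > (18/ε)^{1/2}.
Take K = (18/ε)^{1/2}. Then k > K implies 18/k^2 < ε.

K = (18/ε)^{1/2}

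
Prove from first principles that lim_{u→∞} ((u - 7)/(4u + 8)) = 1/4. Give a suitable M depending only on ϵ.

Let ϵ > 0. We seek M > 0 such that u > M implies |(u - 7)/(4u + 8) − (1/4)| < ϵ.
(u - 7)/(4u + 8) − (1/4) = (4(u - 7) − (4u + 8)) / (4(4u + 8)) = -36/(4(4u + 8)).
For u > 0 we have 4u + 8 > 4u, so |(u - 7)/(4u + 8) − (1/4)| = 36/(4(4u + 8)) < 36/(4·4u) = (9/4)/u.
Thus |(u - 7)/(4u + 8) − (1/4)| < ϵ whenever u > (9/4)/ϵ.
Take M = (9/4)/ϵ. If u > M then |(u - 7)/(4u + 8) − (1/4)| < (9/4)/u < ϵ.

M = (9/4)/ϵ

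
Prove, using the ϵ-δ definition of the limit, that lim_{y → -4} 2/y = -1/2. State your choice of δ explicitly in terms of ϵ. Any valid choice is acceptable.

δ = min(2, 4ϵ)

Let ϵ > 0. We seek δ > 0 such that 0 < |y + 4| < δ implies |2/y + 1/2| < ϵ.
|2/y + 1/2| = 2·|-4 − y|/(4·|y|) = 2|y + 4|/(4|y|).
Require δ ≤ 2 so that |y| > 4 − 2 = 2, hence 4|y| > 8.
Then |2/y + 1/2| < 2|y + 4|/8, which is < ϵ when |y + 4| < 4ϵ.
Take δ = min(2, 4ϵ). Then 0 < |y + 4| < δ gives both |y + 4| < 2 and |y + 4| < 4ϵ, so |2/y + 1/2| < ϵ.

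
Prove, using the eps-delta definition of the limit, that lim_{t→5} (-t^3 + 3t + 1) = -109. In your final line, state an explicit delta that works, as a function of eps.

delta = min(1, eps/88)

Suppose eps > 0. We want delta > 0 such that 0 < |t − 5| < delta implies |(-t^3 + 3t + 1) + 109| < eps.
(-t^3 + 3t + 1) + 109 = -t^3 + 3t + 110 = (t − 5)(-t^2 - 5t - 22).
So |(-t^3 + 3t + 1) + 109| = |t − 5|·|-t^2 - 5t - 22|.
Require delta ≤ 1. Then |t − 5| < 1 gives |t| < 6, and by the triangle inequality |-t^2 - 5t - 22| ≤ 6^2 + 5·6 + 22 = 88.
Hence |(-t^3 + 3t + 1) + 109| ≤ 88|t − 5| < eps provided |t − 5| < eps/88.
Take delta = min(1, eps/88). Then 0 < |t − 5| < delta gives both |t − 5| < 1 and |t − 5| < eps/88, so |(-t^3 + 3t + 1) + 109| < eps.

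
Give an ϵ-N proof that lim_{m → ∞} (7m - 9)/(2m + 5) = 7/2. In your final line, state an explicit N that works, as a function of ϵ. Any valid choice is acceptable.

Fix ϵ > 0. For m ≥ 1, |(7m - 9)/(2m + 5) − (7/2)| = |-53|/(2(2m + 5)) = 53/(2(2m + 5)).
Since 2m + 5 ≥ 2m for m ≥ 1, this is ≤ 53/(2·2m) = (53/4)/m.
So |(7m - 9)/(2m + 5) − (7/2)| < ϵ whenever m > (53/4)/ϵ.
Take N = (53/4)/ϵ. If m > N then |(7m - 9)/(2m + 5) − (7/2)| ≤ (53/4)/m < ϵ.

N = (53/4)/ϵ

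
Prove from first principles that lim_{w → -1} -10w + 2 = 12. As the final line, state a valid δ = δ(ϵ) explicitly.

Let ϵ > 0. We need δ > 0 so that 0 < |w + 1| < δ implies |(-10w + 2) − 12| < ϵ.
|(-10w + 2) − 12| = |-10w - 10| = 10|w + 1|.
Thus it suffices that |w + 1| < ϵ/10.
Choosing δ = ϵ/10 gives |(-10w + 2) − 12| = 10|w + 1| < ϵ whenever |w + 1| < δ.

δ = ϵ/10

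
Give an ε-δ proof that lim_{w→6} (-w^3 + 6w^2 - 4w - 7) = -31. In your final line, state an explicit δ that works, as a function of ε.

Let ε > 0 be given. We want δ > 0 such that 0 < |w − 6| < δ implies |(-w^3 + 6w^2 - 4w - 7) + 31| < ε.
(-w^3 + 6w^2 - 4w - 7) + 31 = -w^3 + 6w^2 - 4w + 24 = (w − 6)(-w^2 - 4).
So |(-w^3 + 6w^2 - 4w - 7) + 31| = |w − 6|·|-w^2 - 4|.
Assume first that |w − 6| < 1, so |w| < 7. Then |-w^2 - 4| ≤ 7^2 + 4 = 53.
Hence |(-w^3 + 6w^2 - 4w - 7) + 31| ≤ 53|w − 6| < ε provided |w − 6| < ε/53.
Take δ = min(1, ε/53). Then 0 < |w − 6| < δ gives both |w − 6| < 1 and |w − 6| < ε/53, so |(-w^3 + 6w^2 - 4w - 7) + 31| < ε.

δ = min(1, ε/53)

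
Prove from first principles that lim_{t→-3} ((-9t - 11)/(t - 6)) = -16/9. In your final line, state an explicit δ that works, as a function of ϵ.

Let ϵ > 0 be given. We want δ > 0 with 0 < |t + 3| < δ ⇒ |(-9t - 11)/(t - 6) + 16/9| < ϵ.
Combining over a common denominator, (-9t - 11)/(t - 6) + 16/9 = [(-9t - 11)·(-9) − 16·(t - 6)] / [(-9)·(t - 6)] = 65(t + 3) / ((-9)(t - 6)).
So |(-9t - 11)/(t - 6) + 16/9| = 65|t + 3| / (9·|t − 6|).
Require δ ≤ 9/2, so |t − 6| ≥ |-9| − |t + 3| > 9 − 9/2 = 9/2.
Hence |(-9t - 11)/(t - 6) + 16/9| < 65|t + 3|/(9·(9/2)) = (130/81)|t + 3|, which is < ϵ once |t + 3| < (81/130)ϵ.
Take δ = min(9/2, (81/130)ϵ). Then 0 < |t + 3| < δ forces both bounds, so |(-9t - 11)/(t - 6) + 16/9| < ϵ.

δ = min(9/2, (81/130)ϵ)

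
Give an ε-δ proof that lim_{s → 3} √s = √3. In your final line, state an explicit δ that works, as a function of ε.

Let ε > 0 be given. We want δ > 0 such that 0 < |s − 3| < δ implies |√s − √3| < ε.
Rationalise: √s − √3 = (s − 3)/(√s + √3), so |√s − √3| = |s − 3|/(√s + √3).
Restrict δ ≤ 3 so that |s − 3| < 3 forces s > 0, and then √s + √3 > √3.
Hence |√s − √3| < |s − 3|/√3, which is < ε once |s − 3| < √3·ε.
Take δ = min(3, √3·ε). If 0 < |s − 3| < δ then s > 0 and |√s − √3| < |s − 3|/√3 < ε.

δ = min(3, √3·ε)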